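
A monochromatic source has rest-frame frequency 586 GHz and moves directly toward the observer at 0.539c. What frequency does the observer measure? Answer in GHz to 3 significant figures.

f_obs ≈ 1070 GHz

Relativistic Doppler: f_obs = f_src √((1+β)/(1−β))
= 586 × √(1.5390/0.46100) = 586 × 1.8271 = 1070 GHz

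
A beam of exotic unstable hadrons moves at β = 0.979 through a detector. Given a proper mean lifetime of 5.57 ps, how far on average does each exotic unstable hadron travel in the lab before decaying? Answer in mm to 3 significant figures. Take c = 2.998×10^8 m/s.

γ = 1/√(1 − 0.979²) = 4.9053
Dilated lifetime: Δt = γτ₀ = 4.9053 × 5.57 ps = 27.323 ps
d = vΔt = 0.979c × 27.323 ps = 2.9350×10^8 m/s × 2.7323×10^-11 s = 8.02 mm

d ≈ 8.02 mm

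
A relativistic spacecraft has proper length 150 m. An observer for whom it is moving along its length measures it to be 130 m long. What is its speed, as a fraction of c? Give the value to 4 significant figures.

γ = L₀/L = 150/130 = 1.15385
β = √(1 − 1/γ²) = 0.4989

β ≈ 0.4989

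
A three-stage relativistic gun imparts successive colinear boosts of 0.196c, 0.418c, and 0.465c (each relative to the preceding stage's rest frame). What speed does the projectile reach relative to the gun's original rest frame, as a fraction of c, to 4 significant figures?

u ≈ 0.8169c

Compose boost 2: (0.418 + 0.196)/(1 + 0.418×0.196) = 0.6140/1.08193 = 0.567505
Compose boost 3: (0.465 + 0.567505)/(1 + 0.465×0.567505) = 1.03251/1.26389 = 0.8169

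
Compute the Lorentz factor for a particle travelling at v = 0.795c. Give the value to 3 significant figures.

γ ≈ 1.65

γ = 1/√(1 − β²) = 1/√(1 − 0.795²) = 1/√(0.36797) = 1.65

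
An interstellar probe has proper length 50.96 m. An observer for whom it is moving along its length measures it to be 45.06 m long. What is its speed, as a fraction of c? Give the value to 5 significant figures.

γ = L₀/L = 50.96/45.06 = 1.130937
β = √(1 − 1/γ²) = 0.46707

β ≈ 0.46707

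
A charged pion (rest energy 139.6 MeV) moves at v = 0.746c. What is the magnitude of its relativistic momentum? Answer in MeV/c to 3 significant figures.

p ≈ 156 MeV/c

γ = 1/√(1 − 0.746²) = 1.5016
p = γβm₀c = 1.5016 × 0.746 × 139.6 MeV/c = 156 MeV/c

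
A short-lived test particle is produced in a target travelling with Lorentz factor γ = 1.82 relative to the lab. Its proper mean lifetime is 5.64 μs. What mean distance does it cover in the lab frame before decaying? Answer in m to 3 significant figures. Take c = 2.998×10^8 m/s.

d ≈ 2570 m

β = √(1 − 1/γ²) = √(1 − 1/1.82²) = 0.83553
Dilated lifetime: Δt = γτ₀ = 1.82 × 5.64 μs = 10.265 μs
d = vΔt = 0.83553c × 10.265 μs = 2.5049×10^8 m/s × 1.0265×10^-5 s = 2570 m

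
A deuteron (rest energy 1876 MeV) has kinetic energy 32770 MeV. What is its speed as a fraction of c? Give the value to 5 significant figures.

β ≈ 0.99853

γ = 1 + K/(m₀c²) = 1 + 32770/1876 = 18.46802
β = √(1 − 1/γ²) = 0.99853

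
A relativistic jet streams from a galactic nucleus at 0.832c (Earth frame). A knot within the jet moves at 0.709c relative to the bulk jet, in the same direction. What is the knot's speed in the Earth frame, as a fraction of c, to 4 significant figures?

Relativistic velocity addition: u = (u' + v)/(1 + u'v/c²)
= (0.709 + 0.832)/(1 + 0.709×0.832) = 1.541/1.58989 = 0.9693

u ≈ 0.9693c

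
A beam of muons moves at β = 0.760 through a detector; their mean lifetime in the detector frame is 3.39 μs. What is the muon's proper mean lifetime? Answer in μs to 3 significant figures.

γ = 1/√(1 − 0.760²) = 1.5386
Proper time: τ₀ = Δt/γ = 3.39/1.5386 = 2.20 μs

τ₀ ≈ 2.20 μs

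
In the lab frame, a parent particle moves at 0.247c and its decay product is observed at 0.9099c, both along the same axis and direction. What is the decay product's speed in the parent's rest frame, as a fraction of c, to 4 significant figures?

u' ≈ 0.8551c

Inverse velocity addition: u' = (u − v)/(1 − uv/c²)
= (0.9099 − 0.247)/(1 − 0.9099×0.247) = 0.6629/0.775255 = 0.8551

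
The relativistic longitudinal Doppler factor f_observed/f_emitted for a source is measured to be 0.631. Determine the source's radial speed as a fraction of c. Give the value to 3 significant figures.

β ≈ 0.430

f_obs/f_src = √((1−β)/(1+β)) = 0.631  ⇒  (1−β)/(1+β) = 0.39816
β = |1 − D²|/(1 + D²) = |1 − 0.39816|/(1 + 0.39816) = 0.430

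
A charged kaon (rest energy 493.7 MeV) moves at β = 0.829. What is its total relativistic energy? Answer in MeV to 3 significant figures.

E ≈ 883 MeV

γ = 1/√(1 − 0.829²) = 1.7881
E = γm₀c² = 1.7881 × 493.7 MeV = 883 MeV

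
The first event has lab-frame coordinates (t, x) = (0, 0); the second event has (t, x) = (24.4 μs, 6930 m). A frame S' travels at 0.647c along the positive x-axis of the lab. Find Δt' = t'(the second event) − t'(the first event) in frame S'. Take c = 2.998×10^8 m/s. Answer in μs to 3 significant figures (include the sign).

Δt' ≈ 12.4 μs

γ = 1/√(1 − 0.647²) = 1.3115
Δt' = γ(Δt − vΔx/c²) = 1.3115 × (24.4 μs − 0.647×6930 m / (2.998×10^8 m/s))
= 1.3115 × (9.4443 μs) = 12.4 μs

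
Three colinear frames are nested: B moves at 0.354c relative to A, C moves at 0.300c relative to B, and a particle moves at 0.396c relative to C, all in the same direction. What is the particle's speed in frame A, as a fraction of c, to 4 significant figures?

Compose boost 2: (0.300 + 0.354)/(1 + 0.300×0.354) = 0.6540/1.10620 = 0.591213
Compose boost 3: (0.396 + 0.591213)/(1 + 0.396×0.591213) = 0.987213/1.23412 = 0.7999

u ≈ 0.7999c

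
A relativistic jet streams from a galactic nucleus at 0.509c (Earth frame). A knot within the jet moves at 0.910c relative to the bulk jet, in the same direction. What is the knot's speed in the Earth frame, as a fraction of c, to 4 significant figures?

Relativistic velocity addition: u = (u' + v)/(1 + u'v/c²)
= (0.910 + 0.509)/(1 + 0.910×0.509) = 1.419/1.46319 = 0.9698

u ≈ 0.9698c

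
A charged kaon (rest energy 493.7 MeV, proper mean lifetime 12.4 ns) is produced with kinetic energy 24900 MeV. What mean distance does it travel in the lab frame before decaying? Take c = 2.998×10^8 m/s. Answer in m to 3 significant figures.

γ = 1 + K/(m₀c²) = 1 + 24900/493.7 = 51.435
β = √(1 − 1/γ²) = 0.99981
Dilated lifetime: γτ₀ = 51.435 × 12.4 ns = 637.80 ns
d = βc·γτ₀ = 0.99981 × (2.998×10^8 m/s) × 6.3780×10^-7 s = 191 m

d ≈ 191 m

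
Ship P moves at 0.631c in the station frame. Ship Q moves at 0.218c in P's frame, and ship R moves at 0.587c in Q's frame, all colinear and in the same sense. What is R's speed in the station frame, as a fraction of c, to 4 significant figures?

Compose boost 2: (0.218 + 0.631)/(1 + 0.218×0.631) = 0.8490/1.13756 = 0.746336
Compose boost 3: (0.587 + 0.746336)/(1 + 0.587×0.746336) = 1.33334/1.43810 = 0.9272

u ≈ 0.9272c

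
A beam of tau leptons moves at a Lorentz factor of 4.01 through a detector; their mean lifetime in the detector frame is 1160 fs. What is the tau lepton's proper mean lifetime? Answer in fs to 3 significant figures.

γ = 4.01 (given)
Proper time: τ₀ = Δt/γ = 1160/4.01 = 289 fs

τ₀ ≈ 289 fs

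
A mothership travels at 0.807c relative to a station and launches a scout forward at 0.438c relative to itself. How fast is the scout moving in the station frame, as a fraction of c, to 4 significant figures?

Compose boost 2: (0.438 + 0.807)/(1 + 0.438×0.807) = 1.245/1.35347 = 0.9199

u ≈ 0.9199c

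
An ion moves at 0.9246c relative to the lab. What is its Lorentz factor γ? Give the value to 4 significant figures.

γ = 1/√(1 − β²) = 1/√(1 − 0.9246²) = 1/√(0.145115) = 2.625

γ ≈ 2.625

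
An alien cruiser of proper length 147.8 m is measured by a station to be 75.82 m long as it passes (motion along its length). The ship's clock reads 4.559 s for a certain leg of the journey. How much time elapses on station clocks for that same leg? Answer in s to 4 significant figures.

Length contraction ⇒ γ = L₀/L = 147.8/75.82 = 1.94935
Time dilation: Δt = γτ₀ = 1.94935 × 4.559 s = 8.887 s

Δt ≈ 8.887 s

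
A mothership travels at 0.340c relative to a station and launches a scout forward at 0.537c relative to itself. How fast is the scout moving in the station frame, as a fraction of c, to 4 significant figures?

u ≈ 0.7416c

Compose boost 2: (0.537 + 0.340)/(1 + 0.537×0.340) = 0.8770/1.18258 = 0.7416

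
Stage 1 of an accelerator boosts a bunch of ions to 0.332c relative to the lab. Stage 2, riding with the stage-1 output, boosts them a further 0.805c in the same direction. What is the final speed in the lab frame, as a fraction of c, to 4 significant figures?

u ≈ 0.8972c

Compose boost 2: (0.805 + 0.332)/(1 + 0.805×0.332) = 1.137/1.26726 = 0.8972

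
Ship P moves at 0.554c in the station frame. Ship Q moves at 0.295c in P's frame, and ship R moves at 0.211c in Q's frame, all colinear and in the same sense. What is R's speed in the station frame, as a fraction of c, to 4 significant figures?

Compose boost 2: (0.295 + 0.554)/(1 + 0.295×0.554) = 0.8490/1.16343 = 0.729739
Compose boost 3: (0.211 + 0.729739)/(1 + 0.211×0.729739) = 0.940739/1.15397 = 0.8152

u ≈ 0.8152c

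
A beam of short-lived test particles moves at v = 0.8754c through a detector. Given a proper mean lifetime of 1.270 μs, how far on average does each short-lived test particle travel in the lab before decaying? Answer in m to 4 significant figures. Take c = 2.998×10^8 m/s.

γ = 1/√(1 − 0.8754²) = 2.06868
Dilated lifetime: Δt = γτ₀ = 2.06868 × 1.270 μs = 2.62723 μs
d = vΔt = 0.8754c × 2.62723 μs = 2.62445×10^8 m/s × 2.62723×10^-6 s = 689.5 m

d ≈ 689.5 m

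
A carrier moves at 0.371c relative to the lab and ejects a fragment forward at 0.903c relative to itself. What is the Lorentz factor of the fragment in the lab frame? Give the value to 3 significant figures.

u_lab = (0.903 + 0.371)/(1 + 0.903×0.371) = 1.274/1.33501 = 0.954298
γ = 1/√(1 − 0.954298²) = 3.35

γ ≈ 3.35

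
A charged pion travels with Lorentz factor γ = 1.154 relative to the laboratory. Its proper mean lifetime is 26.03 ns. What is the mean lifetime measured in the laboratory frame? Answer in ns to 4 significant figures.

γ = 1.154 (given)
Time dilation: Δt = γτ₀ = 1.154 × 26.03 ns = 30.04 ns

Δt ≈ 30.04 ns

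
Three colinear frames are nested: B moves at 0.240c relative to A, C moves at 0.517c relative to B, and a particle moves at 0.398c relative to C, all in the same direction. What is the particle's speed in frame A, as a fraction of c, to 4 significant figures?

Compose boost 2: (0.517 + 0.240)/(1 + 0.517×0.240) = 0.7570/1.12408 = 0.673440
Compose boost 3: (0.398 + 0.673440)/(1 + 0.398×0.673440) = 1.07144/1.26803 = 0.8450

u ≈ 0.8450c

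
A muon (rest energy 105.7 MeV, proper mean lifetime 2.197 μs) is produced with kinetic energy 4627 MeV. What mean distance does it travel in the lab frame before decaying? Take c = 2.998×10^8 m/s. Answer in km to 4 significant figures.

γ = 1 + K/(m₀c²) = 1 + 4627/105.7 = 44.7748
β = √(1 − 1/γ²) = 0.999751
Dilated lifetime: γτ₀ = 44.7748 × 2.197 μs = 98.3703 μs
d = βc·γτ₀ = 0.999751 × (2.998×10^8 m/s) × 9.83703×10^-5 s = 29.48 km

d ≈ 29.48 km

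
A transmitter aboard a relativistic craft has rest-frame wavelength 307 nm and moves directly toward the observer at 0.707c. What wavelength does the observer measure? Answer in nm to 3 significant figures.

λ_obs ≈ 127 nm

Relativistic Doppler: λ_obs = λ_src √((1−β)/(1+β))
= 307 × √(0.29300/1.7070) = 307 × 0.41430 = 127 nm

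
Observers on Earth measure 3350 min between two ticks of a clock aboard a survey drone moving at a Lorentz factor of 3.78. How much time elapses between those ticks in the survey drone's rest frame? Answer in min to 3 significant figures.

τ₀ ≈ 886 min

γ = 3.78 (given)
Proper time: τ₀ = Δt/γ = 3350/3.78 = 886 min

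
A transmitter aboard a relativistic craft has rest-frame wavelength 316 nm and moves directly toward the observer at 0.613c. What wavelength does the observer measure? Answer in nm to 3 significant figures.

λ_obs ≈ 155 nm

Relativistic Doppler: λ_obs = λ_src √((1−β)/(1+β))
= 316 × √(0.38700/1.6130) = 316 × 0.48982 = 155 nm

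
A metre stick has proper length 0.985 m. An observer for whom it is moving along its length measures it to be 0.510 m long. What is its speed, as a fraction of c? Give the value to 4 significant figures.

γ = L₀/L = 0.985/0.510 = 1.93137
β = √(1 − 1/γ²) = 0.8555

β ≈ 0.8555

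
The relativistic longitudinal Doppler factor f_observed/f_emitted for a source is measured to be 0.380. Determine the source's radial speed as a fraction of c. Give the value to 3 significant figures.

f_obs/f_src = √((1−β)/(1+β)) = 0.380  ⇒  (1−β)/(1+β) = 0.14440
β = |1 − D²|/(1 + D²) = |1 − 0.14440|/(1 + 0.14440) = 0.748

β ≈ 0.748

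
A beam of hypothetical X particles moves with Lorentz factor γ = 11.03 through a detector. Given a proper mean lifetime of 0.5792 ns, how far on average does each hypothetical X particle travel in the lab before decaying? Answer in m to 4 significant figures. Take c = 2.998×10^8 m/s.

β = √(1 − 1/γ²) = √(1 − 1/11.03²) = 0.995882
Dilated lifetime: Δt = γτ₀ = 11.03 × 0.5792 ns = 6.38858 ns
d = vΔt = 0.995882c × 6.38858 ns = 2.98565×10^8 m/s × 6.38858×10^-9 s = 1.907 m

d ≈ 1.907 m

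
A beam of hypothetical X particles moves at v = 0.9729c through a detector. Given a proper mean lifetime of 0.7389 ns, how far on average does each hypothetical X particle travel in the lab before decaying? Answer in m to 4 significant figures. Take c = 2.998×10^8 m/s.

d ≈ 0.9321 m

γ = 1/√(1 − 0.9729²) = 4.32477
Dilated lifetime: Δt = γτ₀ = 4.32477 × 0.7389 ns = 3.19557 ns
d = vΔt = 0.9729c × 3.19557 ns = 2.91675×10^8 m/s × 3.19557×10^-9 s = 0.9321 m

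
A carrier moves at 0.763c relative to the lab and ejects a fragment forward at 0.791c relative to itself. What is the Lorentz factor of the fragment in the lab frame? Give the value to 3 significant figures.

u_lab = (0.791 + 0.763)/(1 + 0.791×0.763) = 1.554/1.60353 = 0.969110
γ = 1/√(1 − 0.969110²) = 4.05

γ ≈ 4.05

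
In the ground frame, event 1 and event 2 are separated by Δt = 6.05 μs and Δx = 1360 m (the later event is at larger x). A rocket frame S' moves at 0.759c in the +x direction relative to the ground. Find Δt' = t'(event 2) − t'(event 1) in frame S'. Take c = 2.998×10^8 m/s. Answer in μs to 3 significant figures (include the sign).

γ = 1/√(1 − 0.759²) = 1.5359
Δt' = γ(Δt − vΔx/c²) = 1.5359 × (6.05 μs − 0.759×1360 m / (2.998×10^8 m/s))
= 1.5359 × (2.6069 μs) = 4.00 μs

Δt' ≈ 4.00 μs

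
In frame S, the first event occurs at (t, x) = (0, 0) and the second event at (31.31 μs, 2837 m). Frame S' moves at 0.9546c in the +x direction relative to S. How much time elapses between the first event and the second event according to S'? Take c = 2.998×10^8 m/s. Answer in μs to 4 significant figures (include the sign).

Δt' ≈ 74.78 μs

γ = 1/√(1 − 0.9546²) = 3.35694
Δt' = γ(Δt − vΔx/c²) = 3.35694 × (31.31 μs − 0.9546×2837 m / (2.998×10^8 m/s))
= 3.35694 × (22.2766 μs) = 74.78 μs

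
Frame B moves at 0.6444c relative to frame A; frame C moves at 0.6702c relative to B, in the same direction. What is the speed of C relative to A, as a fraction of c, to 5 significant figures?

u ≈ 0.91810c

Compose boost 2: (0.6702 + 0.6444)/(1 + 0.6702×0.6444) = 1.3146/1.431877 = 0.91810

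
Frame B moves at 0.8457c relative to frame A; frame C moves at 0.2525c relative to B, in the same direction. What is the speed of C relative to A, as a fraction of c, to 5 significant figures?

u ≈ 0.90496c

Compose boost 2: (0.2525 + 0.8457)/(1 + 0.2525×0.8457) = 1.0982/1.213539 = 0.90496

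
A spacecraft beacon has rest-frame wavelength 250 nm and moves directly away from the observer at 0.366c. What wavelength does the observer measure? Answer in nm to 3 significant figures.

Relativistic Doppler: λ_obs = λ_src √((1+β)/(1−β))
= 250 × √(1.3660/0.63400) = 250 × 1.4678 = 367 nm

λ_obs ≈ 367 nm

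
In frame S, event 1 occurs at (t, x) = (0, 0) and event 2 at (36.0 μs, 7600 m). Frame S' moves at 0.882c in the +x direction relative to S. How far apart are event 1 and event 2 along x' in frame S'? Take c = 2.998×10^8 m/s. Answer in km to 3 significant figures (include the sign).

γ = 1/√(1 − 0.882²) = 2.1220
Δx' = γ(Δx − vΔt) = 2.1220 × (7600 m − 0.882×(2.998×10^8 m/s)×36.0×10^-6 s)
= 2.1220 × (-1919.2 m) = -4.07 km

Δx' ≈ -4.07 km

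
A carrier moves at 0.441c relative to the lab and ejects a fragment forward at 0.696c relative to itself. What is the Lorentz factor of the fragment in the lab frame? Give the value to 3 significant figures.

u_lab = (0.696 + 0.441)/(1 + 0.696×0.441) = 1.137/1.30694 = 0.869974
γ = 1/√(1 − 0.869974²) = 2.03

γ ≈ 2.03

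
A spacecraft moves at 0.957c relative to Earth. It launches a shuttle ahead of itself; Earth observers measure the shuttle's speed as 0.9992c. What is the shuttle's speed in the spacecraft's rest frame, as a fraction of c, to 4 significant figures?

u' ≈ 0.9642c

Inverse velocity addition: u' = (u − v)/(1 − uv/c²)
= (0.9992 − 0.957)/(1 − 0.9992×0.957) = 0.04220/0.0437656 = 0.9642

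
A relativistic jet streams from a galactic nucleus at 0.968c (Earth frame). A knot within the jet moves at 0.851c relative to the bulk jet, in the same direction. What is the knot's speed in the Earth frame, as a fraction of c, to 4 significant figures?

Relativistic velocity addition: u = (u' + v)/(1 + u'v/c²)
= (0.851 + 0.968)/(1 + 0.851×0.968) = 1.819/1.82377 = 0.9974

u ≈ 0.9974c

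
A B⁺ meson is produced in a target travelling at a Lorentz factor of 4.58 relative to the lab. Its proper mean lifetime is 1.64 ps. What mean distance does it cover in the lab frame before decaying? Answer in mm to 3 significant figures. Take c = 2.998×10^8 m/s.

d ≈ 2.20 mm

β = √(1 − 1/γ²) = √(1 − 1/4.58²) = 0.97587
Dilated lifetime: Δt = γτ₀ = 4.58 × 1.64 ps = 7.5112 ps
d = vΔt = 0.97587c × 7.5112 ps = 2.9257×10^8 m/s × 7.5112×10^-12 s = 2.20 mm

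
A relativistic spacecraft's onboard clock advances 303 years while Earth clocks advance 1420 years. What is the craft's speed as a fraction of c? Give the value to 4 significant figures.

β ≈ 0.9770

γ = Δt/τ₀ = 1420/303 = 4.68647
β = √(1 − 1/γ²) = √(1 − 1/4.68647²) = 0.9770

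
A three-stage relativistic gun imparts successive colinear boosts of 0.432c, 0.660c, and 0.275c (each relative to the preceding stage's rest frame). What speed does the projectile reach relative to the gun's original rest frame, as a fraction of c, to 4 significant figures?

u ≈ 0.9117c

Compose boost 2: (0.660 + 0.432)/(1 + 0.660×0.432) = 1.092/1.28512 = 0.849726
Compose boost 3: (0.275 + 0.849726)/(1 + 0.275×0.849726) = 1.12473/1.23367 = 0.9117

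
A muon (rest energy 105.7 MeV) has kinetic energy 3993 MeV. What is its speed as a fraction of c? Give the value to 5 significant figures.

β ≈ 0.99967

γ = 1 + K/(m₀c²) = 1 + 3993/105.7 = 38.77673
β = √(1 − 1/γ²) = 0.99967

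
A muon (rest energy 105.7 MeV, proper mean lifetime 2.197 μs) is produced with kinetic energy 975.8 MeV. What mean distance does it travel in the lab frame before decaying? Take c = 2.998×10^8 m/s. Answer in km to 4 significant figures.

γ = 1 + K/(m₀c²) = 1 + 975.8/105.7 = 10.2318
β = √(1 − 1/γ²) = 0.995213
Dilated lifetime: γτ₀ = 10.2318 × 2.197 μs = 22.4792 μs
d = βc·γτ₀ = 0.995213 × (2.998×10^8 m/s) × 2.24792×10^-5 s = 6.707 km

d ≈ 6.707 km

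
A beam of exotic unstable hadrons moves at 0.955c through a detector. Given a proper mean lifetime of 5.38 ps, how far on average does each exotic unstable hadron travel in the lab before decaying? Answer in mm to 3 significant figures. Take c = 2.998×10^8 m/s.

d ≈ 5.19 mm

γ = 1/√(1 − 0.955²) = 3.3715
Dilated lifetime: Δt = γτ₀ = 3.3715 × 5.38 ps = 18.139 ps
d = vΔt = 0.955c × 18.139 ps = 2.8631×10^8 m/s × 1.8139×10^-11 s = 5.19 mm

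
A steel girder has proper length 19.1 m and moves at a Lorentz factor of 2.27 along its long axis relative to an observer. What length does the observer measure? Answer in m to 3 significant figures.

γ = 2.27 (given)
Length contraction: L = L₀/γ = 19.1/2.27 = 8.41 m

L ≈ 8.41 m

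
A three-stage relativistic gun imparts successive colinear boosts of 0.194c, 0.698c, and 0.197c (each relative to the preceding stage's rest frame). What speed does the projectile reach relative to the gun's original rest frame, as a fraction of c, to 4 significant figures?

Compose boost 2: (0.698 + 0.194)/(1 + 0.698×0.194) = 0.8920/1.13541 = 0.785618
Compose boost 3: (0.197 + 0.785618)/(1 + 0.197×0.785618) = 0.982618/1.15477 = 0.8509

u ≈ 0.8509c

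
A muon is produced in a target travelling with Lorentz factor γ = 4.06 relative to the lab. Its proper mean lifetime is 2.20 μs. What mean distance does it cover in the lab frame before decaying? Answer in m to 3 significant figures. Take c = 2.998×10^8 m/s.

β = √(1 − 1/γ²) = √(1 − 1/4.06²) = 0.96919
Dilated lifetime: Δt = γτ₀ = 4.06 × 2.20 μs = 8.9320 μs
d = vΔt = 0.96919c × 8.9320 μs = 2.9056×10^8 m/s × 8.9320×10^-6 s = 2600 m

d ≈ 2600 m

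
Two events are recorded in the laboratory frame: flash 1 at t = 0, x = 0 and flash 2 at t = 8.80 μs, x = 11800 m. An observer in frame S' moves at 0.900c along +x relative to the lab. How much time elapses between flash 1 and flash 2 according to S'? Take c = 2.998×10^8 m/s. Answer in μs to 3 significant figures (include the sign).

Δt' ≈ -61.1 μs

γ = 1/√(1 − 0.900²) = 2.2942
Δt' = γ(Δt − vΔx/c²) = 2.2942 × (8.80 μs − 0.900×11800 m / (2.998×10^8 m/s))
= 2.2942 × (-26.624 μs) = -61.1 μs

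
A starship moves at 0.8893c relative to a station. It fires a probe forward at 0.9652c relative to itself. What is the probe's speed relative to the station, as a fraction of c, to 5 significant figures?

u ≈ 0.99793c

Relativistic velocity addition: u = (u' + v)/(1 + u'v/c²)
= (0.9652 + 0.8893)/(1 + 0.9652×0.8893) = 1.8545/1.858352 = 0.99793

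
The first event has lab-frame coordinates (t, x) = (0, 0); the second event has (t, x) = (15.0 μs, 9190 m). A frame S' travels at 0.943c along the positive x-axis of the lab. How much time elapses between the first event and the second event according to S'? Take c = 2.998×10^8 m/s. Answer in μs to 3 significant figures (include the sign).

γ = 1/√(1 − 0.943²) = 3.0049
Δt' = γ(Δt − vΔx/c²) = 3.0049 × (15.0 μs − 0.943×9190 m / (2.998×10^8 m/s))
= 3.0049 × (-13.907 μs) = -41.8 μs

Δt' ≈ -41.8 μs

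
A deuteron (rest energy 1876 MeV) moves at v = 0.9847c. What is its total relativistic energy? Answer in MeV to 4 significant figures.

γ = 1/√(1 − 0.9847²) = 5.73861
E = γm₀c² = 5.73861 × 1876 MeV = 10770 MeV

E ≈ 10770 MeV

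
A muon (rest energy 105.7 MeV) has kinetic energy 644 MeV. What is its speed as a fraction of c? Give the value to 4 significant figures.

β ≈ 0.9900

γ = 1 + K/(m₀c²) = 1 + 644/105.7 = 7.09272
β = √(1 − 1/γ²) = 0.9900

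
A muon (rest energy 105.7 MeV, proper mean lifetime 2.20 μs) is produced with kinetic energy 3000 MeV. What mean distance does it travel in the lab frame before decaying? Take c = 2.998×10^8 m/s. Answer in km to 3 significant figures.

d ≈ 19.4 km

γ = 1 + K/(m₀c²) = 1 + 3000/105.7 = 29.382
β = √(1 − 1/γ²) = 0.99942
Dilated lifetime: γτ₀ = 29.382 × 2.20 μs = 64.641 μs
d = βc·γτ₀ = 0.99942 × (2.998×10^8 m/s) × 6.4641×10^-5 s = 19.4 km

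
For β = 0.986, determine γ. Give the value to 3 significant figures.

γ = 1/√(1 − β²) = 1/√(1 − 0.986²) = 1/√(0.027804) = 6.00

γ ≈ 6.00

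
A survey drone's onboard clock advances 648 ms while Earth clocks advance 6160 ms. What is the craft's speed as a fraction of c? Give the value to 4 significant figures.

γ = Δt/τ₀ = 6160/648 = 9.50617
β = √(1 − 1/γ²) = √(1 − 1/9.50617²) = 0.9945

β ≈ 0.9945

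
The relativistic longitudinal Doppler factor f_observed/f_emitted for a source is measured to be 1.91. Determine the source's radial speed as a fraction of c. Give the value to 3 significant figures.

β ≈ 0.570

f_obs/f_src = √((1+β)/(1−β)) = 1.91  ⇒  (1+β)/(1−β) = 3.6481
β = |1 − D²|/(1 + D²) = |1 − 3.6481|/(1 + 3.6481) = 0.570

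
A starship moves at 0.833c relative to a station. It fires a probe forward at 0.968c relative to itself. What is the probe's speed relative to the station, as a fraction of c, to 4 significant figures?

u ≈ 0.9970c

Relativistic velocity addition: u = (u' + v)/(1 + u'v/c²)
= (0.968 + 0.833)/(1 + 0.968×0.833) = 1.801/1.80634 = 0.9970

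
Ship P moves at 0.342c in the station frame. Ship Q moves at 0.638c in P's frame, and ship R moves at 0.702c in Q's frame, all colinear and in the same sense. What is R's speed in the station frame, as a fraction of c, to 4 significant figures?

Compose boost 2: (0.638 + 0.342)/(1 + 0.638×0.342) = 0.9800/1.21820 = 0.804468
Compose boost 3: (0.702 + 0.804468)/(1 + 0.702×0.804468) = 1.50647/1.56474 = 0.9628

u ≈ 0.9628c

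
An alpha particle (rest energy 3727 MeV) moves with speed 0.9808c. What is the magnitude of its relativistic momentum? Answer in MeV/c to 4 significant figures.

γ = 1/√(1 − 0.9808²) = 5.12778
p = γβm₀c = 5.12778 × 0.9808 × 3727 MeV/c = 18740 MeV/c

p ≈ 18740 MeV/c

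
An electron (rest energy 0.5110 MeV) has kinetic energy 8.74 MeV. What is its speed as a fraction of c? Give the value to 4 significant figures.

γ = 1 + K/(m₀c²) = 1 + 8.74/0.5110 = 18.1037
β = √(1 − 1/γ²) = 0.9985

β ≈ 0.9985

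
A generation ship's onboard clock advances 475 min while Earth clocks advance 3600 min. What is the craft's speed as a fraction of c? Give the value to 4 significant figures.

β ≈ 0.9913

γ = Δt/τ₀ = 3600/475 = 7.57895
β = √(1 − 1/γ²) = √(1 − 1/7.57895²) = 0.9913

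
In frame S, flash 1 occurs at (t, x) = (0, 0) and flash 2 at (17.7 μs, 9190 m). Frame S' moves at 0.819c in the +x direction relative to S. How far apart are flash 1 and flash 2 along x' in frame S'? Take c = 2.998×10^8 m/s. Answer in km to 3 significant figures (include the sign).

γ = 1/√(1 − 0.819²) = 1.7428
Δx' = γ(Δx − vΔt) = 1.7428 × (9190 m − 0.819×(2.998×10^8 m/s)×17.7×10^-6 s)
= 1.7428 × (4844.0 m) = 8.44 km

Δx' ≈ 8.44 km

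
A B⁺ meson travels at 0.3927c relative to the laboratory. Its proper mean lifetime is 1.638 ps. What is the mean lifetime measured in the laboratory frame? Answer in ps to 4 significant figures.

γ = 1/√(1 − 0.3927²) = 1.08735
Time dilation: Δt = γτ₀ = 1.08735 × 1.638 ps = 1.781 ps

Δt ≈ 1.781 ps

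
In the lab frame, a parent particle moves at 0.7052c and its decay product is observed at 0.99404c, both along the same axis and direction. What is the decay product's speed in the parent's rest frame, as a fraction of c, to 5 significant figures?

u' ≈ 0.96601c

Inverse velocity addition: u' = (u − v)/(1 − uv/c²)
= (0.99404 − 0.7052)/(1 − 0.99404×0.7052) = 0.28884/0.2990030 = 0.96601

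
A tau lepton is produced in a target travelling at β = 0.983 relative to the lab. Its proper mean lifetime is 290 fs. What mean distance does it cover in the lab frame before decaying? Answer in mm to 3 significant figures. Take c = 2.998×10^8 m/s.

γ = 1/√(1 − 0.983²) = 5.4465
Dilated lifetime: Δt = γτ₀ = 5.4465 × 290 fs = 1579.5 fs
d = vΔt = 0.983c × 1579.5 fs = 2.9470×10^8 m/s × 1.5795×10^-12 s = 0.465 mm

d ≈ 0.465 mm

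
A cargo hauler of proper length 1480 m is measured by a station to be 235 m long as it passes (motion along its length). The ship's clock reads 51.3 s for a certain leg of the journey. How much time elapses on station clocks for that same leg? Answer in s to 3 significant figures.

Length contraction ⇒ γ = L₀/L = 1480/235 = 6.2979
Time dilation: Δt = γτ₀ = 6.2979 × 51.3 s = 323 s

Δt ≈ 323 s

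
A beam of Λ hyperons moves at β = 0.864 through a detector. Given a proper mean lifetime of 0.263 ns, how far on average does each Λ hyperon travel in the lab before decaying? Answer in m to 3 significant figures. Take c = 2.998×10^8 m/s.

γ = 1/√(1 − 0.864²) = 1.9861
Dilated lifetime: Δt = γτ₀ = 1.9861 × 0.263 ns = 0.52235 ns
d = vΔt = 0.864c × 0.52235 ns = 2.5903×10^8 m/s × 5.2235×10^-10 s = 0.135 m

d ≈ 0.135 m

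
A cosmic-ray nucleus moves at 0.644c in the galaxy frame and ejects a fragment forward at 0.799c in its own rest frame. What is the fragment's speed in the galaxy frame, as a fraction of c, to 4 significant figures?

u ≈ 0.9528c

Compose boost 2: (0.799 + 0.644)/(1 + 0.799×0.644) = 1.443/1.51456 = 0.9528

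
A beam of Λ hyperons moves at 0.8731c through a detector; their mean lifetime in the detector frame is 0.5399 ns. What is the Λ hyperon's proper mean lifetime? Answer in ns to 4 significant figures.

γ = 1/√(1 − 0.8731²) = 2.05111
Proper time: τ₀ = Δt/γ = 0.5399/2.05111 = 0.2632 ns

τ₀ ≈ 0.2632 ns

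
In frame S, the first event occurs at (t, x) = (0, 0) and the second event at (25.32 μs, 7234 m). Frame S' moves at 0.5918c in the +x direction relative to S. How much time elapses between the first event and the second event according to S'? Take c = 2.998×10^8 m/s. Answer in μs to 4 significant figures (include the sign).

Δt' ≈ 13.70 μs

γ = 1/√(1 − 0.5918²) = 1.24056
Δt' = γ(Δt − vΔx/c²) = 1.24056 × (25.32 μs − 0.5918×7234 m / (2.998×10^8 m/s))
= 1.24056 × (11.0402 μs) = 13.70 μs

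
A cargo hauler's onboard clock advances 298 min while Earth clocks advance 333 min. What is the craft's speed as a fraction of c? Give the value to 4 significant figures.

β ≈ 0.4463

γ = Δt/τ₀ = 333/298 = 1.11745
β = √(1 − 1/γ²) = √(1 − 1/1.11745²) = 0.4463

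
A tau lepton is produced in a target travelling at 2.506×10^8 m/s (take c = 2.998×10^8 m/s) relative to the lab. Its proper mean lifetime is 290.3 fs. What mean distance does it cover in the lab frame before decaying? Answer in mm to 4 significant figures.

β = v/c = 2.506×10^8 / 2.998×10^8 = 0.835891
γ = 1/√(1 − 0.835891²) = 1.82184
Dilated lifetime: Δt = γτ₀ = 1.82184 × 290.3 fs = 528.880 fs
d = vΔt = 0.835891c × 528.880 fs = 2.50600×10^8 m/s × 5.28880×10^-13 s = 0.1325 mm

d ≈ 0.1325 mm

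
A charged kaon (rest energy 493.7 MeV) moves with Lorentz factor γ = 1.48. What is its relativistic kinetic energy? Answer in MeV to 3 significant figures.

γ = 1.48 (given)
K = (γ − 1)m₀c² = (1.48 − 1) × 493.7 MeV = 0.48000 × 493.7 MeV = 237 MeV

K ≈ 237 MeV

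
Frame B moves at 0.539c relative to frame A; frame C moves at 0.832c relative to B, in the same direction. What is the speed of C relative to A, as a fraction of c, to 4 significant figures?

Compose boost 2: (0.832 + 0.539)/(1 + 0.832×0.539) = 1.371/1.44845 = 0.9465

u ≈ 0.9465c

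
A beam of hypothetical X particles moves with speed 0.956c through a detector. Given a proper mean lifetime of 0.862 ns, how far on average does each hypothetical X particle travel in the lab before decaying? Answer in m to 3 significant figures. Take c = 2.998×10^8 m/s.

d ≈ 0.842 m

γ = 1/√(1 − 0.956²) = 3.4087
Dilated lifetime: Δt = γτ₀ = 3.4087 × 0.862 ns = 2.9383 ns
d = vΔt = 0.956c × 2.9383 ns = 2.8661×10^8 m/s × 2.9383×10^-9 s = 0.842 m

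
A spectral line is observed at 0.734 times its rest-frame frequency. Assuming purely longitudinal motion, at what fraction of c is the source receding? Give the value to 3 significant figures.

β ≈ 0.300

f_obs/f_src = √((1−β)/(1+β)) = 0.734  ⇒  (1−β)/(1+β) = 0.53876
β = |1 − D²|/(1 + D²) = |1 − 0.53876|/(1 + 0.53876) = 0.300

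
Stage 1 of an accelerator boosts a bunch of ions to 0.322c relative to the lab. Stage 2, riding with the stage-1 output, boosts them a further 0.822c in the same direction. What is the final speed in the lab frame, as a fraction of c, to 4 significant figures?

u ≈ 0.9046c

Compose boost 2: (0.822 + 0.322)/(1 + 0.822×0.322) = 1.144/1.26468 = 0.9046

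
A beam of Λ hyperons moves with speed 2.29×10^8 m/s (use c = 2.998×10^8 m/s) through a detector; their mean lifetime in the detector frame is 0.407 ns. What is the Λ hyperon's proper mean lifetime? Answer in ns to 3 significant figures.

β = v/c = 2.29×10^8 / 2.998×10^8 = 0.76384
γ = 1/√(1 − 0.76384²) = 1.5494
Proper time: τ₀ = Δt/γ = 0.407/1.5494 = 0.263 ns

τ₀ ≈ 0.263 ns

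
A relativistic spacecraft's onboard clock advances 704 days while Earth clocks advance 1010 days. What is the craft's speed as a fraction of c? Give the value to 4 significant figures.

γ = Δt/τ₀ = 1010/704 = 1.43466
β = √(1 − 1/γ²) = √(1 − 1/1.43466²) = 0.7170

β ≈ 0.7170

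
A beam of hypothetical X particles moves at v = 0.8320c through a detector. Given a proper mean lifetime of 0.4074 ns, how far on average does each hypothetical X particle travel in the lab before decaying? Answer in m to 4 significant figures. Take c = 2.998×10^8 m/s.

γ = 1/√(1 − 0.8320²) = 1.80253
Dilated lifetime: Δt = γτ₀ = 1.80253 × 0.4074 ns = 0.734351 ns
d = vΔt = 0.8320c × 0.734351 ns = 2.49434×10^8 m/s × 7.34351×10^-10 s = 0.1832 m

d ≈ 0.1832 m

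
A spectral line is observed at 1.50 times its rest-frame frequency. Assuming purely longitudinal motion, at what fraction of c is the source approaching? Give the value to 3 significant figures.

f_obs/f_src = √((1+β)/(1−β)) = 1.50  ⇒  (1+β)/(1−β) = 2.2500
β = |1 − D²|/(1 + D²) = |1 − 2.2500|/(1 + 2.2500) = 0.385

β ≈ 0.385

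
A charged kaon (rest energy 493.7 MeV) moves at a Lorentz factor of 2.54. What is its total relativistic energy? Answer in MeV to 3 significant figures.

γ = 2.54 (given)
E = γm₀c² = 2.54 × 493.7 MeV = 1250 MeV

E ≈ 1250 MeV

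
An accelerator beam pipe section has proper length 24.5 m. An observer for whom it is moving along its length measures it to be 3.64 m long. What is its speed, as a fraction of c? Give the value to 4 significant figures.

β ≈ 0.9889

γ = L₀/L = 24.5/3.64 = 6.73077
β = √(1 − 1/γ²) = 0.9889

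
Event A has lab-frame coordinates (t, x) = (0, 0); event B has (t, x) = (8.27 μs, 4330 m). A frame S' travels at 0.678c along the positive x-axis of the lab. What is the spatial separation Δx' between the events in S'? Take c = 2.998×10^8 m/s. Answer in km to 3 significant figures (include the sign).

γ = 1/√(1 − 0.678²) = 1.3604
Δx' = γ(Δx − vΔt) = 1.3604 × (4330 m − 0.678×(2.998×10^8 m/s)×8.27×10^-6 s)
= 1.3604 × (2649.0 m) = 3.60 km

Δx' ≈ 3.60 km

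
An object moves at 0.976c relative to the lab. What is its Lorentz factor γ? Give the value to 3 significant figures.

γ ≈ 4.59

γ = 1/√(1 − β²) = 1/√(1 − 0.976²) = 1/√(0.047424) = 4.59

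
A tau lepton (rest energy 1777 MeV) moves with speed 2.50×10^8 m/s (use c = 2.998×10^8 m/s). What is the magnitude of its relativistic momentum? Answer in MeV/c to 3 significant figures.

p ≈ 2680 MeV/c

β = v/c = 2.50×10^8 / 2.998×10^8 = 0.83389
γ = 1/√(1 − 0.83389²) = 1.8118
p = γβm₀c = 1.8118 × 0.83389 × 1777 MeV/c = 2680 MeV/c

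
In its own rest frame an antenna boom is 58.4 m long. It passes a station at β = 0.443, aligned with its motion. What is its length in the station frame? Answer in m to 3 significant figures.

L ≈ 52.4 m

γ = 1/√(1 − 0.443²) = 1.1154
Length contraction: L = L₀/γ = 58.4/1.1154 = 52.4 m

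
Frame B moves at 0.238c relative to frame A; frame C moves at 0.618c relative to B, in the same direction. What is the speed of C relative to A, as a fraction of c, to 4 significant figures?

u ≈ 0.7462c

Compose boost 2: (0.618 + 0.238)/(1 + 0.618×0.238) = 0.8560/1.14708 = 0.7462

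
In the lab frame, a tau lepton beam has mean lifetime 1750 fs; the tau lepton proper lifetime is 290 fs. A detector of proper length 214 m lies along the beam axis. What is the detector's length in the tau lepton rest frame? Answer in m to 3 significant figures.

Time dilation ⇒ γ = Δt/τ₀ = 1750/290 = 6.0345
Length contraction: L = L₀/γ = 214/6.0345 = 35.5 m

L ≈ 35.5 m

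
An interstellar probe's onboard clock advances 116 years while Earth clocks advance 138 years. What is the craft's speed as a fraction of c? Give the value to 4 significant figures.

β ≈ 0.5417

γ = Δt/τ₀ = 138/116 = 1.18966
β = √(1 − 1/γ²) = √(1 − 1/1.18966²) = 0.5417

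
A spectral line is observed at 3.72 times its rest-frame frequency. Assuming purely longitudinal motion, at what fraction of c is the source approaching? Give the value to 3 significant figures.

β ≈ 0.865

f_obs/f_src = √((1+β)/(1−β)) = 3.72  ⇒  (1+β)/(1−β) = 13.838
β = |1 − D²|/(1 + D²) = |1 − 13.838|/(1 + 13.838) = 0.865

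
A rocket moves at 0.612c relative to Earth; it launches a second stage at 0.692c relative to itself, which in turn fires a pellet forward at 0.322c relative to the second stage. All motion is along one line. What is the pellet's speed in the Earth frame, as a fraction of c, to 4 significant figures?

Compose boost 2: (0.692 + 0.612)/(1 + 0.692×0.612) = 1.304/1.42350 = 0.916049
Compose boost 3: (0.322 + 0.916049)/(1 + 0.322×0.916049) = 1.23805/1.29497 = 0.9560

u ≈ 0.9560c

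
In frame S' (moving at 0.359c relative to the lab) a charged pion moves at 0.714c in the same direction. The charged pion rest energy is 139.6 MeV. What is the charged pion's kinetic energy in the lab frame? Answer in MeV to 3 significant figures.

u_lab = (0.714 + 0.359)/(1 + 0.714×0.359) = 0.854078
γ = 1/√(1 − 0.854078²) = 1.9225
K = (γ − 1)m₀c² = (1.9225 − 1) × 139.6 = 0.92254 × 139.6 = 129 MeV

K ≈ 129 MeV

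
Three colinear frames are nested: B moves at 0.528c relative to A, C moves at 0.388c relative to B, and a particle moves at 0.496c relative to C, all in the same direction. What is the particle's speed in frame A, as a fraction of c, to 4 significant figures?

u ≈ 0.9123c

Compose boost 2: (0.388 + 0.528)/(1 + 0.388×0.528) = 0.9160/1.20486 = 0.760252
Compose boost 3: (0.496 + 0.760252)/(1 + 0.496×0.760252) = 1.25625/1.37708 = 0.9123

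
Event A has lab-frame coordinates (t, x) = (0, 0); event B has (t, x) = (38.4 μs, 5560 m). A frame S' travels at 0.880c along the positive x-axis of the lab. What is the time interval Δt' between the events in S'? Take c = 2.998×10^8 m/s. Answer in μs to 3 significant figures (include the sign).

γ = 1/√(1 − 0.880²) = 2.1054
Δt' = γ(Δt − vΔx/c²) = 2.1054 × (38.4 μs − 0.880×5560 m / (2.998×10^8 m/s))
= 2.1054 × (22.080 μs) = 46.5 μs

Δt' ≈ 46.5 μs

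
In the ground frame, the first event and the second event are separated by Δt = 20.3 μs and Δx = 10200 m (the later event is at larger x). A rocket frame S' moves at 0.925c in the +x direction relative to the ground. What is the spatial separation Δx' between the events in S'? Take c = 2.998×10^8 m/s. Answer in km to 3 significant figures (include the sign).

γ = 1/√(1 − 0.925²) = 2.6318
Δx' = γ(Δx − vΔt) = 2.6318 × (10200 m − 0.925×(2.998×10^8 m/s)×20.3×10^-6 s)
= 2.6318 × (4570.5 m) = 12.0 km

Δx' ≈ 12.0 km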